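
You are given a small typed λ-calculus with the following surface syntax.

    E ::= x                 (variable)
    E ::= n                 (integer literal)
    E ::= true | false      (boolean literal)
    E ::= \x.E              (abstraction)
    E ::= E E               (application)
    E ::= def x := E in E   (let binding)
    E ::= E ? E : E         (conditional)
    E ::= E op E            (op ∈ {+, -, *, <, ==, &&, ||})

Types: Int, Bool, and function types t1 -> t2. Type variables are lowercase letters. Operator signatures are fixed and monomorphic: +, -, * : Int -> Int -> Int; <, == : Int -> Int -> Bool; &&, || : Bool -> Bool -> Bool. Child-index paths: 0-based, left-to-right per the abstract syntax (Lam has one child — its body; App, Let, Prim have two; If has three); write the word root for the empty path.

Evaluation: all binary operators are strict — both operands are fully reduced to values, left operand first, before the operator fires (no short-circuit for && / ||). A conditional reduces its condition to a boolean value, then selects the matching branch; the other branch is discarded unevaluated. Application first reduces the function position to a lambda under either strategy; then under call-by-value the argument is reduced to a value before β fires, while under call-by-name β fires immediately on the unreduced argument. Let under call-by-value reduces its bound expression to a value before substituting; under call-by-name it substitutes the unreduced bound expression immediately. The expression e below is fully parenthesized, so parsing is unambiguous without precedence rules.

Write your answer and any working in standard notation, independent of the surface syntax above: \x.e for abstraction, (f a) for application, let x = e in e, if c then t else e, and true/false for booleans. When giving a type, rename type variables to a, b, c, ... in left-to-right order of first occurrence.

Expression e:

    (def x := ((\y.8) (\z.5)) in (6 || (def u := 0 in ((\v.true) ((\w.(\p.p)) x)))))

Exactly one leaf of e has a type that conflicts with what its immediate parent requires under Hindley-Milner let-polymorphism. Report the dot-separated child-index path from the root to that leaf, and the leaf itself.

Trace:
\y._ : a -> Int
\z._ : b -> Int
  unify a -> Int ~ (b -> Int) -> c
  unify a ~ b -> Int
  unify Int ~ c
_ _ : Int
let x : Int
  unify Int ~ Bool
  FAIL: mismatch Int ~ Bool

Answer: 1.0 : 6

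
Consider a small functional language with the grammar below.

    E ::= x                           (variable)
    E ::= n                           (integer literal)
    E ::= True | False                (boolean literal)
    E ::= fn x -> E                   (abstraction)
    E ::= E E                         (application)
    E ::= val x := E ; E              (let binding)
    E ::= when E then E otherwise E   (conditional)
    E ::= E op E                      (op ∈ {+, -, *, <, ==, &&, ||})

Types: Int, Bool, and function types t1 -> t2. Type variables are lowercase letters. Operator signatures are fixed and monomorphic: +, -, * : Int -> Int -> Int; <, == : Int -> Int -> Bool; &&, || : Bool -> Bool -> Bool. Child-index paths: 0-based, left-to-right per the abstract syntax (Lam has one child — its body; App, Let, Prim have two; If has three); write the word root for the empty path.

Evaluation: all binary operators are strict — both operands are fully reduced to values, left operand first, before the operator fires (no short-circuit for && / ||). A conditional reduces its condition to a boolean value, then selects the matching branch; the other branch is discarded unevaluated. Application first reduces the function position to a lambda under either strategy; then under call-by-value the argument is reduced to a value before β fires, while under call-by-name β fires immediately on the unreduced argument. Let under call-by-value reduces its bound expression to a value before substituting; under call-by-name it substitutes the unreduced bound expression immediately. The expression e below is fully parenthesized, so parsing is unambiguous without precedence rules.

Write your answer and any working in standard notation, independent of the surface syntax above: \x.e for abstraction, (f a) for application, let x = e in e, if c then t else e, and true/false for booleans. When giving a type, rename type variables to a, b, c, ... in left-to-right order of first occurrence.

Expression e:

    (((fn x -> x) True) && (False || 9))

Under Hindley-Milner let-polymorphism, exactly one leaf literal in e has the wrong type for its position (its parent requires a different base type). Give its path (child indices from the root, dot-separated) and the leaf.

Answer: 1.1 : 9

Derivation:
x : a
\x._ : a -> a
  unify a -> a ~ Bool -> b
  unify a ~ Bool
  unify Bool ~ b
_ _ : Bool
  unify Bool ~ Bool
  unify Bool ~ Bool
  unify Int ~ Bool
  FAIL: mismatch Int ~ Bool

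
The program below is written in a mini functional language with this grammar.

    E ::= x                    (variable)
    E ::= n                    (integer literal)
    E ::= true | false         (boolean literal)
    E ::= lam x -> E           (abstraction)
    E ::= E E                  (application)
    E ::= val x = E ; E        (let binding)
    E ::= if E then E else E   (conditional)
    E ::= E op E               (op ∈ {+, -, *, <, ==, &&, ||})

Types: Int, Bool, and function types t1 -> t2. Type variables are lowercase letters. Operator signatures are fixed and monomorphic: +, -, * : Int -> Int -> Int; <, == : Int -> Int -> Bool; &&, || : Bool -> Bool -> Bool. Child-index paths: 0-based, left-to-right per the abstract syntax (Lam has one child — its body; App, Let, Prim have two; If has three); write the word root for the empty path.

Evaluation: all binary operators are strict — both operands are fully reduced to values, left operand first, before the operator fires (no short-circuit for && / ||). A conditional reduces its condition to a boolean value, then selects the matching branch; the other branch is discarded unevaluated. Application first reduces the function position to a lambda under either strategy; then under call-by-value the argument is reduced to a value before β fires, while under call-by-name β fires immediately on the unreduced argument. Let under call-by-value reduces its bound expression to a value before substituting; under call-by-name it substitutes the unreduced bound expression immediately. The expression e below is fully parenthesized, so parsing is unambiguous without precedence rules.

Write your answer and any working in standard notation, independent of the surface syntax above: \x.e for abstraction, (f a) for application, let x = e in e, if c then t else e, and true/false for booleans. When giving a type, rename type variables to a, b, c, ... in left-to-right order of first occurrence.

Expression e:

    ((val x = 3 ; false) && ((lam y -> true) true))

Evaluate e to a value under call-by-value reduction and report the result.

Answer: false

Working:
step 0: ((let x = 3 in false) && ((\y.true) true))
step 1: [let@0] (false && ((\y.true) true))
step 2: [beta@1] (false && true)
step 3: [delta@root] false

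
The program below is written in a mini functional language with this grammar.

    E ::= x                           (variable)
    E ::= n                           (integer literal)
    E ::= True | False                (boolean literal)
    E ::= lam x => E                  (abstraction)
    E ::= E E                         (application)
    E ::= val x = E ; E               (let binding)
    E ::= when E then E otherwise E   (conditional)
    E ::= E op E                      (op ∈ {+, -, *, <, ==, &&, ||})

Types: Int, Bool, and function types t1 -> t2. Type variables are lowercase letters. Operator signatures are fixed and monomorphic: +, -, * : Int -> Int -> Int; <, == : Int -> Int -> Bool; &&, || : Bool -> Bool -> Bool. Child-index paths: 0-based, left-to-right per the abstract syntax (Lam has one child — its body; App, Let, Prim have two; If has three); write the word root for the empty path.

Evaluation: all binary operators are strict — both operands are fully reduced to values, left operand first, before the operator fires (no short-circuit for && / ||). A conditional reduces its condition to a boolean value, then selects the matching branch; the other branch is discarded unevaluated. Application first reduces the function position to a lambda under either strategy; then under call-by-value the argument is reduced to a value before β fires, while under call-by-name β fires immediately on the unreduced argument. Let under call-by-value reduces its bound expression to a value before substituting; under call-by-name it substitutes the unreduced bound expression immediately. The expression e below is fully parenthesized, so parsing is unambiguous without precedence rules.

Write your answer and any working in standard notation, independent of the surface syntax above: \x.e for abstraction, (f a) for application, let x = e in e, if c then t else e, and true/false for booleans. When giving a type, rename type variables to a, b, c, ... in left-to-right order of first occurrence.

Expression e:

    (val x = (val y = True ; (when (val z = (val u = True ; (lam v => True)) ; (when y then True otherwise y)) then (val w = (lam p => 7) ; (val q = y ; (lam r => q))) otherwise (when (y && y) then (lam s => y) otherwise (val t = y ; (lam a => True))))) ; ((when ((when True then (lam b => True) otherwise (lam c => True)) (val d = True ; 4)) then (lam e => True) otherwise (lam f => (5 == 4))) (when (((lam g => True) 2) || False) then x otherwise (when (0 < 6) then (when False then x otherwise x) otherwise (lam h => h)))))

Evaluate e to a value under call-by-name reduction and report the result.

Working:
step 0: (let x = (let y = true in (if (let z = (let u = true in (\v.true)) in (if y then true else y)) then (let w = (\p.7) in (let q = y in (\r.q))) else (if (y && y) then (\s.y) else (let t = y in (\a.true))))) in ((if ((if true then (\b.true) else (\c.true)) (let d = true in 4)) then (\e.true) else (\f.(5 == 4))) (if (((\g.true) 2) || false) then x else (if (0 < 6) then (if false then x else x) else (\h.h)))))
step 1: [let@root] ((if ((if true then (\b.true) else (\c.true)) (let d = true in 4)) then (\e.true) else (\f.(5 == 4))) (if (((\g.true) 2) || false) then (let y = true in (if (let z = (let u = true in (\v.true)) in (if y then true else y)) then (let w = (\p.7) in (let q = y in (\r.q))) else (if (y && y) then (\s.y) else (let t = y in (\a.true))))) else (if (0 < 6) then (if false then (let y = true in (if (let z = (let u = true in (\v.true)) in (if y then true else y)) then (let w = (\p.7) in (let q = y in (\r.q))) else (if (y && y) then (\s.y) else (let t = y in (\a.true))))) else (let y = true in (if (let z = (let u = true in (\v.true)) in (if y then true else y)) then (let w = (\p.7) in (let q = y in (\r.q))) else (if (y && y) then (\s.y) else (let t = y in (\a.true)))))) else (\h.h))))
step 2: [if@0.0.0] ((if ((\b.true) (let d = true in 4)) then (\e.true) else (\f.(5 == 4))) (if (((\g.true) 2) || false) then (let y = true in (if (let z = (let u = true in (\v.true)) in (if y then true else y)) then (let w = (\p.7) in (let q = y in (\r.q))) else (if (y && y) then (\s.y) else (let t = y in (\a.true))))) else (if (0 < 6) then (if false then (let y = true in (if (let z = (let u = true in (\v.true)) in (if y then true else y)) then (let w = (\p.7) in (let q = y in (\r.q))) else (if (y && y) then (\s.y) else (let t = y in (\a.true))))) else (let y = true in (if (let z = (let u = true in (\v.true)) in (if y then true else y)) then (let w = (\p.7) in (let q = y in (\r.q))) else (if (y && y) then (\s.y) else (let t = y in (\a.true)))))) else (\h.h))))
step 3: [beta@0.0] ((if true then (\e.true) else (\f.(5 == 4))) (if (((\g.true) 2) || false) then (let y = true in (if (let z = (let u = true in (\v.true)) in (if y then true else y)) then (let w = (\p.7) in (let q = y in (\r.q))) else (if (y && y) then (\s.y) else (let t = y in (\a.true))))) else (if (0 < 6) then (if false then (let y = true in (if (let z = (let u = true in (\v.true)) in (if y then true else y)) then (let w = (\p.7) in (let q = y in (\r.q))) else (if (y && y) then (\s.y) else (let t = y in (\a.true))))) else (let y = true in (if (let z = (let u = true in (\v.true)) in (if y then true else y)) then (let w = (\p.7) in (let q = y in (\r.q))) else (if (y && y) then (\s.y) else (let t = y in (\a.true)))))) else (\h.h))))
step 4: [if@0] ((\e.true) (if (((\g.true) 2) || false) then (let y = true in (if (let z = (let u = true in (\v.true)) in (if y then true else y)) then (let w = (\p.7) in (let q = y in (\r.q))) else (if (y && y) then (\s.y) else (let t = y in (\a.true))))) else (if (0 < 6) then (if false then (let y = true in (if (let z = (let u = true in (\v.true)) in (if y then true else y)) then (let w = (\p.7) in (let q = y in (\r.q))) else (if (y && y) then (\s.y) else (let t = y in (\a.true))))) else (let y = true in (if (let z = (let u = true in (\v.true)) in (if y then true else y)) then (let w = (\p.7) in (let q = y in (\r.q))) else (if (y && y) then (\s.y) else (let t = y in (\a.true)))))) else (\h.h))))
step 5: [beta@root] true

Answer: true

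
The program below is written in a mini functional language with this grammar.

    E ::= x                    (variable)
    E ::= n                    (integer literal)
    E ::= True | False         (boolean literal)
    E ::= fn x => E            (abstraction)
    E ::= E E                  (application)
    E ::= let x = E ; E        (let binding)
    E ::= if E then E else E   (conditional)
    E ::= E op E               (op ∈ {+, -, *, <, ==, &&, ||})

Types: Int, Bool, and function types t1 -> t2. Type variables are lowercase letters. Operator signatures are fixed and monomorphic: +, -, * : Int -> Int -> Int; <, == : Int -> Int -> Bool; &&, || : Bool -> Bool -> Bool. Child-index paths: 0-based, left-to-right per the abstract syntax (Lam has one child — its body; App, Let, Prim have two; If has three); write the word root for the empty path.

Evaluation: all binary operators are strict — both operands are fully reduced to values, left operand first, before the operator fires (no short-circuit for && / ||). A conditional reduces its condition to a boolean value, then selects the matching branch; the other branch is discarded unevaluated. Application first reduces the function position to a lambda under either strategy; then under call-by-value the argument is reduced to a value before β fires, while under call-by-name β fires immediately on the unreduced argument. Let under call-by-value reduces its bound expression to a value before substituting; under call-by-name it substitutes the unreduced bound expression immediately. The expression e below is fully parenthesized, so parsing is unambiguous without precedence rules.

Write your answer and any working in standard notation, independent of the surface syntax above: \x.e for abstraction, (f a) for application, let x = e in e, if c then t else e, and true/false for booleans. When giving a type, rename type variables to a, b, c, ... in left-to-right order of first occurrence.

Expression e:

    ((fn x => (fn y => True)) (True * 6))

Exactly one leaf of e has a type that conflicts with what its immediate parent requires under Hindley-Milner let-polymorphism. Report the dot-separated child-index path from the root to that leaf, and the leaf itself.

Answer: 1.0 : true

Derivation:
\y._ : b -> Bool
\x._ : a -> b -> Bool
  unify Bool ~ Int
  FAIL: mismatch Bool ~ Int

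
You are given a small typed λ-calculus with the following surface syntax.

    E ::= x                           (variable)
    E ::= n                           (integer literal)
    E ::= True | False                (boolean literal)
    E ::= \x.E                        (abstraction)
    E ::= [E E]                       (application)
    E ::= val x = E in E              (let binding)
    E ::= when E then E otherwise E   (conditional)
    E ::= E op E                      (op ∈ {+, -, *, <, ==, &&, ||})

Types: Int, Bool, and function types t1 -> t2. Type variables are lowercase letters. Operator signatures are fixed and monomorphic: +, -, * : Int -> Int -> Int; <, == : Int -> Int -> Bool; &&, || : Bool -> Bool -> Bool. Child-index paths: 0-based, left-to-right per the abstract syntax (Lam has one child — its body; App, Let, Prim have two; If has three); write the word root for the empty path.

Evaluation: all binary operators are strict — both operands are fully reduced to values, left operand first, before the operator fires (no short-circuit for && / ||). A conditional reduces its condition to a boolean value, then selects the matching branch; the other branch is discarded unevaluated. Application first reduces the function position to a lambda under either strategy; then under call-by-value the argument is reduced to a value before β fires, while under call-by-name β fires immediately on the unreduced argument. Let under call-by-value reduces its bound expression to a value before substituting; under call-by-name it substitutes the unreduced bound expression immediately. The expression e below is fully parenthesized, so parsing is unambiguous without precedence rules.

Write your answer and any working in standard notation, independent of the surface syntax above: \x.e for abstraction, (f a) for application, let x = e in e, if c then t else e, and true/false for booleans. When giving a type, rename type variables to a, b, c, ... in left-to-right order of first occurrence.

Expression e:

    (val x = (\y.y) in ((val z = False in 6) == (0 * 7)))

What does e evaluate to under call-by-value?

Answer: false

Working:
step 0: (let x = (\y.y) in ((let z = false in 6) == (0 * 7)))
step 1: [let@root] ((let z = false in 6) == (0 * 7))
step 2: [let@0] (6 == (0 * 7))
step 3: [delta@1] (6 == 0)
step 4: [delta@root] false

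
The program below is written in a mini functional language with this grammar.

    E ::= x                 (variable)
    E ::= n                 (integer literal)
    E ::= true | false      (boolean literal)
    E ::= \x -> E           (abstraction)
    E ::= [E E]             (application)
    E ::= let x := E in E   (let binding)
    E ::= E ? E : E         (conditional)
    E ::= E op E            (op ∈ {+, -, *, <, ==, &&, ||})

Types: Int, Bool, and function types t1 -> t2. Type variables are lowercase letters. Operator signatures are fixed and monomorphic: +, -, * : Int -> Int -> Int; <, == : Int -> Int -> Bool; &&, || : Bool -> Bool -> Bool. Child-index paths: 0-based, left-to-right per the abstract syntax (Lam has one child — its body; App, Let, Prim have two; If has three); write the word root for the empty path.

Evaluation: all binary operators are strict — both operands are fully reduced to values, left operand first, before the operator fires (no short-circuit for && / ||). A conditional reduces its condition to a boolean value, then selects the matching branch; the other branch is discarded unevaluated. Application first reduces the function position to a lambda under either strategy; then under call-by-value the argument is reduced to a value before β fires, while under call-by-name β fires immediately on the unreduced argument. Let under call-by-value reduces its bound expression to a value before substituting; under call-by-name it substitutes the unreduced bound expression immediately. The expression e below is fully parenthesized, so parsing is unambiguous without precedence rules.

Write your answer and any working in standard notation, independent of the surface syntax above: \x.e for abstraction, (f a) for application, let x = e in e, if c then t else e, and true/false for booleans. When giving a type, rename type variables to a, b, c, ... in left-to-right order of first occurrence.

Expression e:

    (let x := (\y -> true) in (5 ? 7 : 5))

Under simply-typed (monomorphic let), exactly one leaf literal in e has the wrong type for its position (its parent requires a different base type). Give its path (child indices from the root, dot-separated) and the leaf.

Answer: 1.0 : 5

Working:
\y._ : a -> Bool
let x : a -> Bool
  unify Int ~ Bool
  FAIL: mismatch Int ~ Bool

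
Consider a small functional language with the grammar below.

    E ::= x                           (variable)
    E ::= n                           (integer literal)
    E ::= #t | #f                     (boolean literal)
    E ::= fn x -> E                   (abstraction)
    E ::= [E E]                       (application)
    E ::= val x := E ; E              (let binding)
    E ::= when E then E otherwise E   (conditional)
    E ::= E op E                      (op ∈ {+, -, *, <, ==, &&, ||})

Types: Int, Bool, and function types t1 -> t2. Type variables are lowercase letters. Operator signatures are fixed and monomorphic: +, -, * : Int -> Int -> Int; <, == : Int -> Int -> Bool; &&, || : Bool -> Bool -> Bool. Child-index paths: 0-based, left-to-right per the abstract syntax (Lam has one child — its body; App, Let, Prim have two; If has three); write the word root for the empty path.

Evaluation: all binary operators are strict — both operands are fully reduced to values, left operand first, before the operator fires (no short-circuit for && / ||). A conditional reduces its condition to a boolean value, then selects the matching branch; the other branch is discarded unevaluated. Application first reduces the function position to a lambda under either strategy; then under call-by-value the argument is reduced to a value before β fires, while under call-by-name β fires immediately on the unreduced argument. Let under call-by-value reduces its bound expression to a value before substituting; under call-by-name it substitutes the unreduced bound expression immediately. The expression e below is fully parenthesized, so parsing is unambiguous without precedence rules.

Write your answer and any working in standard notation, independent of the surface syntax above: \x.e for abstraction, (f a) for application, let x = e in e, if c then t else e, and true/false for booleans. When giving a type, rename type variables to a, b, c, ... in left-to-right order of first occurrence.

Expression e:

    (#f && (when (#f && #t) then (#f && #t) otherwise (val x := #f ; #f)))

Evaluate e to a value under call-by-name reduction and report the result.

Answer: false

Trace:
step 0: (false && (if (false && true) then (false && true) else (let x = false in false)))
step 1: [delta@1.0] (false && (if false then (false && true) else (let x = false in false)))
step 2: [if@1] (false && (let x = false in false))
step 3: [let@1] (false && false)
step 4: [delta@root] false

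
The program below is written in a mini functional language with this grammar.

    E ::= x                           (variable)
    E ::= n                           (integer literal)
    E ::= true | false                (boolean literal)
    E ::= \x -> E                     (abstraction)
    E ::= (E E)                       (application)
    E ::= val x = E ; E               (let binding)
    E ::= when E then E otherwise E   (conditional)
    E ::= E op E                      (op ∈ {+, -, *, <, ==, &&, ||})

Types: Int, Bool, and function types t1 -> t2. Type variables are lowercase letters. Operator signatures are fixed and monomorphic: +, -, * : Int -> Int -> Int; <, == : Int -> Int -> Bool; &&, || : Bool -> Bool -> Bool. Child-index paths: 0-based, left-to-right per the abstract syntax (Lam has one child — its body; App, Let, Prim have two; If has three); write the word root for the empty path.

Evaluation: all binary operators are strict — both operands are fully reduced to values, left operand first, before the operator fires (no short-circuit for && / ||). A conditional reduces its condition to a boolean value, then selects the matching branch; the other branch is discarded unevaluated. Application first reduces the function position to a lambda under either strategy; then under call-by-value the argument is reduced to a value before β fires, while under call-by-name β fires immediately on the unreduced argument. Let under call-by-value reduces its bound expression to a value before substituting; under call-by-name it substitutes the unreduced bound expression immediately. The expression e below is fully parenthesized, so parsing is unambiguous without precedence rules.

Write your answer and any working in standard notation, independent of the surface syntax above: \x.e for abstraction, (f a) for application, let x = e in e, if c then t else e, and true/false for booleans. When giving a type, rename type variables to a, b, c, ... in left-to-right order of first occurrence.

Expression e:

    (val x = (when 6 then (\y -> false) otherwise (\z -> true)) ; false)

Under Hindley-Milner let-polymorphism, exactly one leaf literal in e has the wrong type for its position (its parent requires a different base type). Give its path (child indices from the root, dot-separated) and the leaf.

Derivation:
  unify Int ~ Bool
  FAIL: mismatch Int ~ Bool

Answer: 0.0 : 6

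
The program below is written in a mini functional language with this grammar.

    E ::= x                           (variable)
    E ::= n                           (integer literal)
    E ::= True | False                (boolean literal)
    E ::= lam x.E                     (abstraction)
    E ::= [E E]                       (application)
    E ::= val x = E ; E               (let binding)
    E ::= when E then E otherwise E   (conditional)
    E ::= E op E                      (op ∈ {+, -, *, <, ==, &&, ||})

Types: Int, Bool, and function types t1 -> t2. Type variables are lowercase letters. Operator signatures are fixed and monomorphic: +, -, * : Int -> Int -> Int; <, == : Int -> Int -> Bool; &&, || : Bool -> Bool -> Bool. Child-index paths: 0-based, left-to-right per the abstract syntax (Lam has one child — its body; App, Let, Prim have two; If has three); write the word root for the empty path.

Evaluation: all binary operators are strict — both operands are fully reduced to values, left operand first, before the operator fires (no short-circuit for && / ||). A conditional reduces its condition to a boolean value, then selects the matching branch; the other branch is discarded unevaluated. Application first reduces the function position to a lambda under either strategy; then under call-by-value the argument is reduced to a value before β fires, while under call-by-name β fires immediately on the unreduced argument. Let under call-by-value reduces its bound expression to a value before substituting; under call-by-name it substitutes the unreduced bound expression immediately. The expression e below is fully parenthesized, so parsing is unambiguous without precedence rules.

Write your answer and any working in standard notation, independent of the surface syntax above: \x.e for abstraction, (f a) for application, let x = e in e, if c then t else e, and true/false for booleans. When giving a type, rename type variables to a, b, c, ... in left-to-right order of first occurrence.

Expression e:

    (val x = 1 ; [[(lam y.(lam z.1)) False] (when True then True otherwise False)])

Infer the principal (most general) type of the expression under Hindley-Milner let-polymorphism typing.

Answer: Int

Working:
let x : Int
\z._ : b -> Int
\y._ : a -> b -> Int
  unify a -> b -> Int ~ Bool -> c
  unify a ~ Bool
  unify b -> Int ~ c
_ _ : b -> Int
  unify Bool ~ Bool
  unify Bool ~ Bool
  unify b -> Int ~ Bool -> d
  unify b ~ Bool
  unify Int ~ d
_ _ : Int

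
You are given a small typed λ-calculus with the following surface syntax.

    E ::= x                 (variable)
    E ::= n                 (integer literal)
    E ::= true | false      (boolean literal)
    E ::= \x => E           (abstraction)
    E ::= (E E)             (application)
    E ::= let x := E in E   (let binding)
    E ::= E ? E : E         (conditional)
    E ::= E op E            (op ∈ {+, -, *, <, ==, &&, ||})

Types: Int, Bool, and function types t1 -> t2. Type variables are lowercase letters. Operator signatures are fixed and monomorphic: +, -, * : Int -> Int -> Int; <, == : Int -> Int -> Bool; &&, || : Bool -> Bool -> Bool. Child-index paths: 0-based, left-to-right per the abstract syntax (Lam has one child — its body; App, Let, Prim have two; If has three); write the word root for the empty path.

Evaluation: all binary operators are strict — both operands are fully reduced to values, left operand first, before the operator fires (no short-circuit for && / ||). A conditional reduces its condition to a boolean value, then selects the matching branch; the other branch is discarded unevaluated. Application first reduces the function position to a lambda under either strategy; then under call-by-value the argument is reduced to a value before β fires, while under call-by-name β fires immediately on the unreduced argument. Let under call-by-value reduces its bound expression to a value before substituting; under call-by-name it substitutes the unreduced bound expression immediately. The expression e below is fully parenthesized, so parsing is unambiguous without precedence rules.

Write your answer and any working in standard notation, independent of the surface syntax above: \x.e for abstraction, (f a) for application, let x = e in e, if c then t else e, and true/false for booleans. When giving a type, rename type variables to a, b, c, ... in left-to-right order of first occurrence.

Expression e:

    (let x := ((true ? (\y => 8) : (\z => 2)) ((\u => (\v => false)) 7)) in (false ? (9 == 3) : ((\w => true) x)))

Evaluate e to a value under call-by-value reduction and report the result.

Working:
step 0: (let x = ((if true then (\y.8) else (\z.2)) ((\u.(\v.false)) 7)) in (if false then (9 == 3) else ((\w.true) x)))
step 1: [if@0.0] (let x = ((\y.8) ((\u.(\v.false)) 7)) in (if false then (9 == 3) else ((\w.true) x)))
step 2: [beta@0.1] (let x = ((\y.8) (\v.false)) in (if false then (9 == 3) else ((\w.true) x)))
step 3: [beta@0] (let x = 8 in (if false then (9 == 3) else ((\w.true) x)))
step 4: [let@root] (if false then (9 == 3) else ((\w.true) 8))
step 5: [if@root] ((\w.true) 8)
step 6: [beta@root] true

Answer: true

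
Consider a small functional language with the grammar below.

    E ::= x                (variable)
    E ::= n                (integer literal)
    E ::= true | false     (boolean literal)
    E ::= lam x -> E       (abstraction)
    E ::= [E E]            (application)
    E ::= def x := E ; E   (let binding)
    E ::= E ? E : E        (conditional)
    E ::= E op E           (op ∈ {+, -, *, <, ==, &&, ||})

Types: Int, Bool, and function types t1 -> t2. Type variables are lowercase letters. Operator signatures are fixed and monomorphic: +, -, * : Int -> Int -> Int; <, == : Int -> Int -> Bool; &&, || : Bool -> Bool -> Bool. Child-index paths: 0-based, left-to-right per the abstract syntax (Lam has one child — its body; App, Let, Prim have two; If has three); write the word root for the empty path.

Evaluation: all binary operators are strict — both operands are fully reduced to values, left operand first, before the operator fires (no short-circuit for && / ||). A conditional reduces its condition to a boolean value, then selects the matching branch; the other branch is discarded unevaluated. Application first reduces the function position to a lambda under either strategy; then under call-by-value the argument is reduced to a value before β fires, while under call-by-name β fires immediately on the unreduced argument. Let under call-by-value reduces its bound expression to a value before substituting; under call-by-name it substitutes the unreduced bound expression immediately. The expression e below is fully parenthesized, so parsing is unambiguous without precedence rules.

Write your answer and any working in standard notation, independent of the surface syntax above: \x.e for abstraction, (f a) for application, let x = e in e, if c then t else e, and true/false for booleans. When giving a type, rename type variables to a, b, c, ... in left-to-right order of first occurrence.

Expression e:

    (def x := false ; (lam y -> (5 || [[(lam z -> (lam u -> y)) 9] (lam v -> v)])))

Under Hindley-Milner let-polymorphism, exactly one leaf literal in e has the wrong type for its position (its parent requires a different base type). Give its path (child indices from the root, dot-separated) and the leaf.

Trace:
let x : Bool
  unify Int ~ Bool
  FAIL: mismatch Int ~ Bool

Answer: 1.0.0 : 5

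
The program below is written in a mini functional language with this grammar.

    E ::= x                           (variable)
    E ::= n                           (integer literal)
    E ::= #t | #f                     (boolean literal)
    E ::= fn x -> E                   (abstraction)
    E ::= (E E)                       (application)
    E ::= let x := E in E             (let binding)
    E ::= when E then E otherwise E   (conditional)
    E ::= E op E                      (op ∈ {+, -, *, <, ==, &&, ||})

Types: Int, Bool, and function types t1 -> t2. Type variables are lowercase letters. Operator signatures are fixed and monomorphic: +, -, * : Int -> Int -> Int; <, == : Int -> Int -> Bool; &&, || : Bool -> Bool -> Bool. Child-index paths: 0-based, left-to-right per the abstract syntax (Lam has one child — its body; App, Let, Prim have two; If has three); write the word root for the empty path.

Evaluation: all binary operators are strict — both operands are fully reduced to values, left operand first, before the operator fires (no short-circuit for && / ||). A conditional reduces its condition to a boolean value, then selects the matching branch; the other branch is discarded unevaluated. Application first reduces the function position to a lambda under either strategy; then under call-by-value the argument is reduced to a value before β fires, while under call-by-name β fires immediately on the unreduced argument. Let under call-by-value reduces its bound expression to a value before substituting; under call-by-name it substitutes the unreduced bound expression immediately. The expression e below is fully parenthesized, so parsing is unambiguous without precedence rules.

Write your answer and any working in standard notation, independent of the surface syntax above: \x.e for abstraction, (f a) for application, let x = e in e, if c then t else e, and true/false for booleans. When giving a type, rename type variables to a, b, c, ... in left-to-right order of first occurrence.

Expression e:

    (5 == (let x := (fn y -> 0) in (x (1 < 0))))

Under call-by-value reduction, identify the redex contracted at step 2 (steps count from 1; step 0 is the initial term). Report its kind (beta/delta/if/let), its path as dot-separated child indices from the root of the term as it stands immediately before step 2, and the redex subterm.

Derivation:
step 0: (5 == (let x = (\y.0) in (x (1 < 0))))
step 1: [let@1] (5 == ((\y.0) (1 < 0)))
step 2: [delta@1.1] (5 == ((\y.0) false))

Answer: delta at 1.1 : (1 < 0)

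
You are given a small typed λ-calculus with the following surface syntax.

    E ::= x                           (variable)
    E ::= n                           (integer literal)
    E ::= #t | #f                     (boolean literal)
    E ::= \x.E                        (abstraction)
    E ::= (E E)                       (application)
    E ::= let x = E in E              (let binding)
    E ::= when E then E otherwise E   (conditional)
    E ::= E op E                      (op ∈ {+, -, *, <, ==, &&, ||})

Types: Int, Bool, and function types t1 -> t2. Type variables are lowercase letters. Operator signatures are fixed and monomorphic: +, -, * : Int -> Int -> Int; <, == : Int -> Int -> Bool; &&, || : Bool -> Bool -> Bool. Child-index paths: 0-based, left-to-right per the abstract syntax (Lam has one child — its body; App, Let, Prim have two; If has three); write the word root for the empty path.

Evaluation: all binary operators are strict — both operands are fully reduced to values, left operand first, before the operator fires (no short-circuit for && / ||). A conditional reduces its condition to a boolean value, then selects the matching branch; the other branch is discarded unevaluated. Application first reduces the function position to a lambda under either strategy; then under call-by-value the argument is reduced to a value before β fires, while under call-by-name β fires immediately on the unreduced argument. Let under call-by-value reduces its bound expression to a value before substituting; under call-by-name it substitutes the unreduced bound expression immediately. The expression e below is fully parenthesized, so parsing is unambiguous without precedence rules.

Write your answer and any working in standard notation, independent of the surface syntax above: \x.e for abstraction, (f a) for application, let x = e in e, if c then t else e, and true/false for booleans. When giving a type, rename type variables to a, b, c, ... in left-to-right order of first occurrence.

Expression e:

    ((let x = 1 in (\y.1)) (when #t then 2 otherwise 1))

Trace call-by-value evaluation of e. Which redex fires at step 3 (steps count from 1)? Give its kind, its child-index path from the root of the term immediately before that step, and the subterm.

Derivation:
step 0: ((let x = 1 in (\y.1)) (if true then 2 else 1))
step 1: [let@0] ((\y.1) (if true then 2 else 1))
step 2: [if@1] ((\y.1) 2)
step 3: [beta@root] 1

Answer: beta at root : ((\y.1) 2)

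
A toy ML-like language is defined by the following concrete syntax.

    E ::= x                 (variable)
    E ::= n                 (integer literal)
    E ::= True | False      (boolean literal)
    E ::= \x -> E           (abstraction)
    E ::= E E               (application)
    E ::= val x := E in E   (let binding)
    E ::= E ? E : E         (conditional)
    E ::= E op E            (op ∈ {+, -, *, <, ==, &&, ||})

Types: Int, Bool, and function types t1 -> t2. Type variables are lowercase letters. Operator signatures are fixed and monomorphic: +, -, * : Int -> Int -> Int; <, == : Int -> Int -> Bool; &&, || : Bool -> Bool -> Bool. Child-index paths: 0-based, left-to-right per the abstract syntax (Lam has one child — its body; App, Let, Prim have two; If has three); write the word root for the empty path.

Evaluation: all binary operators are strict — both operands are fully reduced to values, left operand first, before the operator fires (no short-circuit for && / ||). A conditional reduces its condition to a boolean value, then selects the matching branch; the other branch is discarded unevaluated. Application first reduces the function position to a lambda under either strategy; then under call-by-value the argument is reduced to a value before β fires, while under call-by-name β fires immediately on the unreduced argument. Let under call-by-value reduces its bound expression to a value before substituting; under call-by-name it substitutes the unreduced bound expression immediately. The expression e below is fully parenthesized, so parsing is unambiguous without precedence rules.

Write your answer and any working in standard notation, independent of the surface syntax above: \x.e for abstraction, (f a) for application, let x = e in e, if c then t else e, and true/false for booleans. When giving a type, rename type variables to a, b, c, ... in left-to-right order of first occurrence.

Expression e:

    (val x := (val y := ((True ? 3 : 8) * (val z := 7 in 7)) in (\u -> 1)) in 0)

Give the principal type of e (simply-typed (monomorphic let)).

Working:
  unify Bool ~ Bool
  unify Int ~ Int
  unify Int ~ Int
let z : Int
  unify Int ~ Int
let y : Int
\u._ : a -> Int
let x : a -> Int

Answer: Int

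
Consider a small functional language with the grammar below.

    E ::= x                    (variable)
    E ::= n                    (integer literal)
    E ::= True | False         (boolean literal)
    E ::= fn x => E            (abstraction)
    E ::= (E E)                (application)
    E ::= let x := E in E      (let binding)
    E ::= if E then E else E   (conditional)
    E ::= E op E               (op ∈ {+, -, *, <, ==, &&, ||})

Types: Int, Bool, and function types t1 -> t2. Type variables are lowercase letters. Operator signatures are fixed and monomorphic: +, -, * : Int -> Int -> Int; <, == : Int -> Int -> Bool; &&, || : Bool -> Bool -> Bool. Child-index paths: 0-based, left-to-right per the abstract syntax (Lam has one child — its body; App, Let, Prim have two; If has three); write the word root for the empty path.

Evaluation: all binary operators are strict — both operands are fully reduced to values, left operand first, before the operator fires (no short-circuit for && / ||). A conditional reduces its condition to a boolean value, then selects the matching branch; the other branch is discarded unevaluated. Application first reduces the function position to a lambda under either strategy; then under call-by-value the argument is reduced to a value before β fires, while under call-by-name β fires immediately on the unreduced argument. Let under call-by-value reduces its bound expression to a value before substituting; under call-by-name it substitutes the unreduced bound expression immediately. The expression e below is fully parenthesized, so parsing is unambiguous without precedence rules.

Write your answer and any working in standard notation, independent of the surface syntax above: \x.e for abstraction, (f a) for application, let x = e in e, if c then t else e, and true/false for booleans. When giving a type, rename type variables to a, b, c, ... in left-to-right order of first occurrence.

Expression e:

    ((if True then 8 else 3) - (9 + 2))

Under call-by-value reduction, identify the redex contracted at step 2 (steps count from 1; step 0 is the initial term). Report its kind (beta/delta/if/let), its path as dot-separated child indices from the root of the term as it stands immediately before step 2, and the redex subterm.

Working:
step 0: ((if true then 8 else 3) - (9 + 2))
step 1: [if@0] (8 - (9 + 2))
step 2: [delta@1] (8 - 11)

Answer: delta at 1 : (9 + 2)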